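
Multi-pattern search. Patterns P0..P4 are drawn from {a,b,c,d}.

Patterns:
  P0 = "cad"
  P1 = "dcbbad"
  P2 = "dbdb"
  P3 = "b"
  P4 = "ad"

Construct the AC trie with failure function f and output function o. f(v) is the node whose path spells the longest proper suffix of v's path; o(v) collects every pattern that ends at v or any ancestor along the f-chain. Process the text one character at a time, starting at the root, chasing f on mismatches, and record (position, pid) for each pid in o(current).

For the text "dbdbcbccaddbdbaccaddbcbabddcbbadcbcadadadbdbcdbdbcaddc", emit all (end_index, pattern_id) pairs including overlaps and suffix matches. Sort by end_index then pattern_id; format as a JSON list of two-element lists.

Construct AC machine:
Trie nodes:
  0='ε' goto a→14 b→13 c→1 d→4
  1='c' goto a→2
  2='ca' goto d→3
  3='cad' goto ·  ←P0
  4='d' goto b→10 c→5
  5='dc' goto b→6
  6='dcb' goto b→7
  7='dcbb' goto a→8
  8='dcbba' goto d→9
  9='dcbbad' goto ·  ←P1
  10='db' goto d→11
  11='dbd' goto b→12
  12='dbdb' goto ·  ←P2
  13='b' goto ·  ←P3
  14='a' goto d→15
  15='ad' goto ·  ←P4

BFS fail/out derivation:
  fail(1) 'c': from fail(0)=0 chase 'c': 0 ⇒ 0;  out=∅∪out(0)=∅
  fail(4) 'd': from fail(0)=0 chase 'd': 0 ⇒ 0;  out=∅∪out(0)=∅
  fail(13) 'b': from fail(0)=0 chase 'b': 0 ⇒ 0;  out={3}∪out(0)={3}
  fail(14) 'a': from fail(0)=0 chase 'a': 0 ⇒ 0;  out=∅∪out(0)=∅
  fail(2) 'ca': from fail(1)=0 chase 'a': 0 ⇒ 14;  out=∅∪out(14)=∅
  fail(5) 'dc': from fail(4)=0 chase 'c': 0 ⇒ 1;  out=∅∪out(1)=∅
  fail(10) 'db': from fail(4)=0 chase 'b': 0 ⇒ 13;  out=∅∪out(13)={3}
  fail(15) 'ad': from fail(14)=0 chase 'd': 0 ⇒ 4;  out={4}∪out(4)={4}
  fail(3) 'cad': from fail(2)=14 chase 'd': 14 ⇒ 15;  out={0}∪out(15)={0,4}
  fail(6) 'dcb': from fail(5)=1 chase 'b': 1→0 ⇒ 13;  out=∅∪out(13)={3}
  fail(11) 'dbd': from fail(10)=13 chase 'd': 13→0 ⇒ 4;  out=∅∪out(4)=∅
  fail(7) 'dcbb': from fail(6)=13 chase 'b': 13→0 ⇒ 13;  out=∅∪out(13)={3}
  fail(12) 'dbdb': from fail(11)=4 chase 'b': 4 ⇒ 10;  out={2}∪out(10)={2,3}
  fail(8) 'dcbba': from fail(7)=13 chase 'a': 13→0 ⇒ 14;  out=∅∪out(14)=∅
  fail(9) 'dcbbad': from fail(8)=14 chase 'd': 14 ⇒ 15;  out={1}∪out(15)={1,4}

Scan:
i=0 'd': node 0→4
i=1 'b': node 4→10  → match P3@[1:1]
i=2 'd': node 10→11
i=3 'b': node 11→12  → match P2@[0:3],P3@[3:3]
i=4 'c': node 12→1 (fail-walked)
i=5 'b': node 1→13 (fail-walked)  → match P3@[5:5]
i=6 'c': node 13→1 (fail-walked)
i=7 'c': node 1→1 (fail-walked)
i=8 'a': node 1→2
i=9 'd': node 2→3  → match P0@[7:9],P4@[8:9]
i=10 'd': node 3→4 (fail-walked)
i=11 'b': node 4→10  → match P3@[11:11]
i=12 'd': node 10→11
i=13 'b': node 11→12  → match P2@[10:13],P3@[13:13]
i=14 'a': node 12→14 (fail-walked)
i=15 'c': node 14→1 (fail-walked)
i=16 'c': node 1→1 (fail-walked)
i=17 'a': node 1→2
i=18 'd': node 2→3  → match P0@[16:18],P4@[17:18]
i=19 'd': node 3→4 (fail-walked)
i=20 'b': node 4→10  → match P3@[20:20]
i=21 'c': node 10→1 (fail-walked)
i=22 'b': node 1→13 (fail-walked)  → match P3@[22:22]
i=23 'a': node 13→14 (fail-walked)
i=24 'b': node 14→13 (fail-walked)  → match P3@[24:24]
i=25 'd': node 13→4 (fail-walked)
i=26 'd': node 4→4 (fail-walked)
i=27 'c': node 4→5
i=28 'b': node 5→6  → match P3@[28:28]
i=29 'b': node 6→7  → match P3@[29:29]
i=30 'a': node 7→8
i=31 'd': node 8→9  → match P1@[26:31],P4@[30:31]
i=32 'c': node 9→5 (fail-walked)
i=33 'b': node 5→6  → match P3@[33:33]
i=34 'c': node 6→1 (fail-walked)
i=35 'a': node 1→2
i=36 'd': node 2→3  → match P0@[34:36],P4@[35:36]
i=37 'a': node 3→14 (fail-walked)
i=38 'd': node 14→15  → match P4@[37:38]
i=39 'a': node 15→14 (fail-walked)
i=40 'd': node 14→15  → match P4@[39:40]
i=41 'b': node 15→10 (fail-walked)  → match P3@[41:41]
i=42 'd': node 10→11
i=43 'b': node 11→12  → match P2@[40:43],P3@[43:43]
i=44 'c': node 12→1 (fail-walked)
i=45 'd': node 1→4 (fail-walked)
i=46 'b': node 4→10  → match P3@[46:46]
i=47 'd': node 10→11
i=48 'b': node 11→12  → match P2@[45:48],P3@[48:48]
i=49 'c': node 12→1 (fail-walked)
i=50 'a': node 1→2
i=51 'd': node 2→3  → match P0@[49:51],P4@[50:51]
i=52 'd': node 3→4 (fail-walked)
i=53 'c': node 4→5

Matches: [[1,3],[3,2],[3,3],[5,3],[9,0],[9,4],[11,3],[13,2],[13,3],[18,0],[18,4],[20,3],[22,3],[24,3],[28,3],[29,3],[31,1],[31,4],[33,3],[36,0],[36,4],[38,4],[40,4],[41,3],[43,2],[43,3],[46,3],[48,2],[48,3],[51,0],[51,4]]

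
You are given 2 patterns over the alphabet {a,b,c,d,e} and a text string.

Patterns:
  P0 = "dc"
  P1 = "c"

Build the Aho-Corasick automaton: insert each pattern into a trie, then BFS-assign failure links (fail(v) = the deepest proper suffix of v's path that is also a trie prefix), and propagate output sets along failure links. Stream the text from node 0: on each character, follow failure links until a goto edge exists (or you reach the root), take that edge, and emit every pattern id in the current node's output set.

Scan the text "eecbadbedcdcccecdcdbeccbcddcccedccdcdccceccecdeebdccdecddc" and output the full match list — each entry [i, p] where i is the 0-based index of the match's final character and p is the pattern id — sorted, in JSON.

Construct AC machine:
Trie nodes:
  n0 'ε': c→3 d→1
  n1 'd': c→2
  n2 'dc': ·  [P0 ends]
  n3 'c': ·  [P1 ends]

Failure links (BFS by depth):
  fail(1) 'd': from fail(0)=0 chase 'd': 0 ⇒ 0;  out=∅∪out(0)=∅
  fail(3) 'c': from fail(0)=0 chase 'c': 0 ⇒ 0;  out={1}∪out(0)={1}
  fail(2) 'dc': from fail(1)=0 chase 'c': 0 ⇒ 3;  out={0}∪out(3)={0,1}

Run:
i=0 'e': node 0→0
i=1 'e': node 0→0
i=2 'c': node 0→3  → match P1@[2:2]
i=3 'b': node 3→0 (via fail)
i=4 'a': node 0→0
i=5 'd': node 0→1
i=6 'b': node 1→0 (via fail)
i=7 'e': node 0→0
i=8 'd': node 0→1
i=9 'c': node 1→2  → match P0@[8:9],P1@[9:9]
i=10 'd': node 2→1 (via fail)
i=11 'c': node 1→2  → match P0@[10:11],P1@[11:11]
i=12 'c': node 2→3 (via fail)  → match P1@[12:12]
i=13 'c': node 3→3 (via fail)  → match P1@[13:13]
i=14 'e': node 3→0 (via fail)
i=15 'c': node 0→3  → match P1@[15:15]
i=16 'd': node 3→1 (via fail)
i=17 'c': node 1→2  → match P0@[16:17],P1@[17:17]
i=18 'd': node 2→1 (via fail)
i=19 'b': node 1→0 (via fail)
i=20 'e': node 0→0
i=21 'c': node 0→3  → match P1@[21:21]
i=22 'c': node 3→3 (via fail)  → match P1@[22:22]
i=23 'b': node 3→0 (via fail)
i=24 'c': node 0→3  → match P1@[24:24]
i=25 'd': node 3→1 (via fail)
i=26 'd': node 1→1 (via fail)
i=27 'c': node 1→2  → match P0@[26:27],P1@[27:27]
i=28 'c': node 2→3 (via fail)  → match P1@[28:28]
i=29 'c': node 3→3 (via fail)  → match P1@[29:29]
i=30 'e': node 3→0 (via fail)
i=31 'd': node 0→1
i=32 'c': node 1→2  → match P0@[31:32],P1@[32:32]
i=33 'c': node 2→3 (via fail)  → match P1@[33:33]
i=34 'd': node 3→1 (via fail)
i=35 'c': node 1→2  → match P0@[34:35],P1@[35:35]
i=36 'd': node 2→1 (via fail)
i=37 'c': node 1→2  → match P0@[36:37],P1@[37:37]
i=38 'c': node 2→3 (via fail)  → match P1@[38:38]
i=39 'c': node 3→3 (via fail)  → match P1@[39:39]
i=40 'e': node 3→0 (via fail)
i=41 'c': node 0→3  → match P1@[41:41]
i=42 'c': node 3→3 (via fail)  → match P1@[42:42]
i=43 'e': node 3→0 (via fail)
i=44 'c': node 0→3  → match P1@[44:44]
i=45 'd': node 3→1 (via fail)
i=46 'e': node 1→0 (via fail)
i=47 'e': node 0→0
i=48 'b': node 0→0
i=49 'd': node 0→1
i=50 'c': node 1→2  → match P0@[49:50],P1@[50:50]
i=51 'c': node 2→3 (via fail)  → match P1@[51:51]
i=52 'd': node 3→1 (via fail)
i=53 'e': node 1→0 (via fail)
i=54 'c': node 0→3  → match P1@[54:54]
i=55 'd': node 3→1 (via fail)
i=56 'd': node 1→1 (via fail)
i=57 'c': node 1→2  → match P0@[56:57],P1@[57:57]

Result: [[2,1],[9,0],[9,1],[11,0],[11,1],[12,1],[13,1],[15,1],[17,0],[17,1],[21,1],[22,1],[24,1],[27,0],[27,1],[28,1],[29,1],[32,0],[32,1],[33,1],[35,0],[35,1],[37,0],[37,1],[38,1],[39,1],[41,1],[42,1],[44,1],[50,0],[50,1],[51,1],[54,1],[57,0],[57,1]]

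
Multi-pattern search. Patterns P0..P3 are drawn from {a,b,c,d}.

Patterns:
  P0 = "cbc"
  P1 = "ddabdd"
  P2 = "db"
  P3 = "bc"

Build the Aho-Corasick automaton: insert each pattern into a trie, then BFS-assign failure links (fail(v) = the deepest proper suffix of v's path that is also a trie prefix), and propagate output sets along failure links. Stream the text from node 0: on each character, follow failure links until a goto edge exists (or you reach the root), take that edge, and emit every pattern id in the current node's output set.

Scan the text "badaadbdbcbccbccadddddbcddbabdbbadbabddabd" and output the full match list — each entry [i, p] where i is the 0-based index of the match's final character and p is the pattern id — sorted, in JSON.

Build automaton:
Trie (insert patterns):
  n0 'ε': b→11 c→1 d→4
  n1 'c': b→2
  n2 'cb': c→3
  n3 'cbc': ·  [P0 ends]
  n4 'd': b→10 d→5
  n5 'dd': a→6
  n6 'dda': b→7
  n7 'ddab': d→8
  n8 'ddabd': d→9
  n9 'ddabdd': ·  [P1 ends]
  n10 'db': ·  [P2 ends]
  n11 'b': c→12
  n12 'bc': ·  [P3 ends]

Failure links (BFS by depth):
  fail(1) 'c': from fail(0)=0 chase 'c': 0 ⇒ 0;  out=∅∪out(0)=∅
  fail(4) 'd': from fail(0)=0 chase 'd': 0 ⇒ 0;  out=∅∪out(0)=∅
  fail(11) 'b': from fail(0)=0 chase 'b': 0 ⇒ 0;  out=∅∪out(0)=∅
  fail(2) 'cb': from fail(1)=0 chase 'b': 0 ⇒ 11;  out=∅∪out(11)=∅
  fail(5) 'dd': from fail(4)=0 chase 'd': 0 ⇒ 4;  out=∅∪out(4)=∅
  fail(10) 'db': from fail(4)=0 chase 'b': 0 ⇒ 11;  out={2}∪out(11)={2}
  fail(12) 'bc': from fail(11)=0 chase 'c': 0 ⇒ 1;  out={3}∪out(1)={3}
  fail(3) 'cbc': from fail(2)=11 chase 'c': 11 ⇒ 12;  out={0}∪out(12)={0,3}
  fail(6) 'dda': from fail(5)=4 chase 'a': 4→0 ⇒ 0;  out=∅∪out(0)=∅
  fail(7) 'ddab': from fail(6)=0 chase 'b': 0 ⇒ 11;  out=∅∪out(11)=∅
  fail(8) 'ddabd': from fail(7)=11 chase 'd': 11→0 ⇒ 4;  out=∅∪out(4)=∅
  fail(9) 'ddabdd': from fail(8)=4 chase 'd': 4 ⇒ 5;  out={1}∪out(5)={1}

Run:
i=0 'b': node 0→11
i=1 'a': node 11→0 ·f
i=2 'd': node 0→4
i=3 'a': node 4→0 ·f
i=4 'a': node 0→0
i=5 'd': node 0→4
i=6 'b': node 4→10  → match P2@[5:6]
i=7 'd': node 10→4 ·f
i=8 'b': node 4→10  → match P2@[7:8]
i=9 'c': node 10→12 ·f  → match P3@[8:9]
i=10 'b': node 12→2 ·f
i=11 'c': node 2→3  → match P0@[9:11],P3@[10:11]
i=12 'c': node 3→1 ·f
i=13 'b': node 1→2
i=14 'c': node 2→3  → match P0@[12:14],P3@[13:14]
i=15 'c': node 3→1 ·f
i=16 'a': node 1→0 ·f
i=17 'd': node 0→4
i=18 'd': node 4→5
i=19 'd': node 5→5 ·f
i=20 'd': node 5→5 ·f
i=21 'd': node 5→5 ·f
i=22 'b': node 5→10 ·f  → match P2@[21:22]
i=23 'c': node 10→12 ·f  → match P3@[22:23]
i=24 'd': node 12→4 ·f
i=25 'd': node 4→5
i=26 'b': node 5→10 ·f  → match P2@[25:26]
i=27 'a': node 10→0 ·f
i=28 'b': node 0→11
i=29 'd': node 11→4 ·f
i=30 'b': node 4→10  → match P2@[29:30]
i=31 'b': node 10→11 ·f
i=32 'a': node 11→0 ·f
i=33 'd': node 0→4
i=34 'b': node 4→10  → match P2@[33:34]
i=35 'a': node 10→0 ·f
i=36 'b': node 0→11
i=37 'd': node 11→4 ·f
i=38 'd': node 4→5
i=39 'a': node 5→6
i=40 'b': node 6→7
i=41 'd': node 7→8

All matches (sorted): [[6,2],[8,2],[9,3],[11,0],[11,3],[14,0],[14,3],[22,2],[23,3],[26,2],[30,2],[34,2]]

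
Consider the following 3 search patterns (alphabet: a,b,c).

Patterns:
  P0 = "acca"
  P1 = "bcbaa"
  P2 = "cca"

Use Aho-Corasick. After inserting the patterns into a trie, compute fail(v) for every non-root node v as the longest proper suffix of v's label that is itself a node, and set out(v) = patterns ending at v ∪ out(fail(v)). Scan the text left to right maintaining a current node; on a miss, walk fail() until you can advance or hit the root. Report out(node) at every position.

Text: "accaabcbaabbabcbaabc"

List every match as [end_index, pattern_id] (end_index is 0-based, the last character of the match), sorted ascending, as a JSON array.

Build:
Trie (insert patterns):
  n0 'ε': a→1 b→5 c→10
  n1 'a': c→2
  n2 'ac': c→3
  n3 'acc': a→4
  n4 'acca': ·  ←P0
  n5 'b': c→6
  n6 'bc': b→7
  n7 'bcb': a→8
  n8 'bcba': a→9
  n9 'bcbaa': ·  ←P1
  n10 'c': c→11
  n11 'cc': a→12
  n12 'cca': ·  ←P2

Failure links (BFS by depth):
  n1('a'): parent n0 fail=0; on 'a' 0 → fail=0;  out ∅∪∅=∅
  n5('b'): parent n0 fail=0; on 'b' 0 → fail=0;  out ∅∪∅=∅
  n10('c'): parent n0 fail=0; on 'c' 0 → fail=0;  out ∅∪∅=∅
  n2('ac'): parent n1 fail=0; on 'c' 0 → fail=10;  out ∅∪∅=∅
  n6('bc'): parent n5 fail=0; on 'c' 0 → fail=10;  out ∅∪∅=∅
  n11('cc'): parent n10 fail=0; on 'c' 0 → fail=10;  out ∅∪∅=∅
  n3('acc'): parent n2 fail=10; on 'c' 10 → fail=11;  out ∅∪∅=∅
  n7('bcb'): parent n6 fail=10; on 'b' 10→0 → fail=5;  out ∅∪∅=∅
  n12('cca'): parent n11 fail=10; on 'a' 10→0 → fail=1;  out {2}∪∅={2}
  n4('acca'): parent n3 fail=11; on 'a' 11 → fail=12;  out {0}∪{2}={0,2}
  n8('bcba'): parent n7 fail=5; on 'a' 5→0 → fail=1;  out ∅∪∅=∅
  n9('bcbaa'): parent n8 fail=1; on 'a' 1→0 → fail=1;  out {1}∪∅={1}

Scan:
i=0 'a': node 0→1
i=1 'c': node 1→2
i=2 'c': node 2→3
i=3 'a': node 3→4  ** P0@[0:3],P2@[1:3]
i=4 'a': node 4→1 ·f
i=5 'b': node 1→5 ·f
i=6 'c': node 5→6
i=7 'b': node 6→7
i=8 'a': node 7→8
i=9 'a': node 8→9  ** P1@[5:9]
i=10 'b': node 9→5 ·f
i=11 'b': node 5→5 ·f
i=12 'a': node 5→1 ·f
i=13 'b': node 1→5 ·f
i=14 'c': node 5→6
i=15 'b': node 6→7
i=16 'a': node 7→8
i=17 'a': node 8→9  ** P1@[13:17]
i=18 'b': node 9→5 ·f
i=19 'c': node 5→6

Result: [[3,0],[3,2],[9,1],[17,1]]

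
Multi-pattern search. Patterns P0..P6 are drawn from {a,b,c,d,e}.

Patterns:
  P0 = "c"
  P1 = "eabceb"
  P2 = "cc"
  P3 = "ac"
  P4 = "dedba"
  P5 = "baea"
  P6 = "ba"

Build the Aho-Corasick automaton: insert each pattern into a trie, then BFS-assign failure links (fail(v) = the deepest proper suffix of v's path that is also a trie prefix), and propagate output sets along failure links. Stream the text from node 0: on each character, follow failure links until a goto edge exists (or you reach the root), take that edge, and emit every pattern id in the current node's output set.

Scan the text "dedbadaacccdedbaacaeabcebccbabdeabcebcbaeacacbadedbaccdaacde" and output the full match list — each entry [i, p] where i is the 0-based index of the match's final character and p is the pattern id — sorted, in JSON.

Build:
Trie (insert patterns):
  n0 'ε': a→9 b→16 c→1 d→11 e→2
  n1 'c': c→8  ←P0
  n2 'e': a→3
  n3 'ea': b→4
  n4 'eab': c→5
  n5 'eabc': e→6
  n6 'eabce': b→7
  n7 'eabceb': ·  ←P1
  n8 'cc': ·  ←P2
  n9 'a': c→10
  n10 'ac': ·  ←P3
  n11 'd': e→12
  n12 'de': d→13
  n13 'ded': b→14
  n14 'dedb': a→15
  n15 'dedba': ·  ←P4
  n16 'b': a→17
  n17 'ba': e→18  ←P6
  n18 'bae': a→19
  n19 'baea': ·  ←P5

Failure links (BFS by depth):
  fail(1) 'c': from fail(0)=0 chase 'c': 0 ⇒ 0;  out={0}∪out(0)={0}
  fail(2) 'e': from fail(0)=0 chase 'e': 0 ⇒ 0;  out=∅∪out(0)=∅
  fail(9) 'a': from fail(0)=0 chase 'a': 0 ⇒ 0;  out=∅∪out(0)=∅
  fail(11) 'd': from fail(0)=0 chase 'd': 0 ⇒ 0;  out=∅∪out(0)=∅
  fail(16) 'b': from fail(0)=0 chase 'b': 0 ⇒ 0;  out=∅∪out(0)=∅
  fail(3) 'ea': from fail(2)=0 chase 'a': 0 ⇒ 9;  out=∅∪out(9)=∅
  fail(8) 'cc': from fail(1)=0 chase 'c': 0 ⇒ 1;  out={2}∪out(1)={0,2}
  fail(10) 'ac': from fail(9)=0 chase 'c': 0 ⇒ 1;  out={3}∪out(1)={0,3}
  fail(12) 'de': from fail(11)=0 chase 'e': 0 ⇒ 2;  out=∅∪out(2)=∅
  fail(17) 'ba': from fail(16)=0 chase 'a': 0 ⇒ 9;  out={6}∪out(9)={6}
  fail(4) 'eab': from fail(3)=9 chase 'b': 9→0 ⇒ 16;  out=∅∪out(16)=∅
  fail(13) 'ded': from fail(12)=2 chase 'd': 2→0 ⇒ 11;  out=∅∪out(11)=∅
  fail(18) 'bae': from fail(17)=9 chase 'e': 9→0 ⇒ 2;  out=∅∪out(2)=∅
  fail(5) 'eabc': from fail(4)=16 chase 'c': 16→0 ⇒ 1;  out=∅∪out(1)={0}
  fail(14) 'dedb': from fail(13)=11 chase 'b': 11→0 ⇒ 16;  out=∅∪out(16)=∅
  fail(19) 'baea': from fail(18)=2 chase 'a': 2 ⇒ 3;  out={5}∪out(3)={5}
  fail(6) 'eabce': from fail(5)=1 chase 'e': 1→0 ⇒ 2;  out=∅∪out(2)=∅
  fail(15) 'dedba': from fail(14)=16 chase 'a': 16 ⇒ 17;  out={4}∪out(17)={4,6}
  fail(7) 'eabceb': from fail(6)=2 chase 'b': 2→0 ⇒ 16;  out={1}∪out(16)={1}

Text stream:
pos 0 'd': at 11
pos 1 'e': at 12
pos 2 'd': at 13
pos 3 'b': at 14
pos 4 'a': at 15  emit P4@[0:4],P6@[3:4]
pos 5 'd': at 11 ·f
pos 6 'a': at 9 ·f
pos 7 'a': at 9 ·f
pos 8 'c': at 10  emit P0@[8:8],P3@[7:8]
pos 9 'c': at 8 ·f  emit P0@[9:9],P2@[8:9]
pos 10 'c': at 8 ·f  emit P0@[10:10],P2@[9:10]
pos 11 'd': at 11 ·f
pos 12 'e': at 12
pos 13 'd': at 13
pos 14 'b': at 14
pos 15 'a': at 15  emit P4@[11:15],P6@[14:15]
pos 16 'a': at 9 ·f
pos 17 'c': at 10  emit P0@[17:17],P3@[16:17]
pos 18 'a': at 9 ·f
pos 19 'e': at 2 ·f
pos 20 'a': at 3
pos 21 'b': at 4
pos 22 'c': at 5  emit P0@[22:22]
pos 23 'e': at 6
pos 24 'b': at 7  emit P1@[19:24]
pos 25 'c': at 1 ·f  emit P0@[25:25]
pos 26 'c': at 8  emit P0@[26:26],P2@[25:26]
pos 27 'b': at 16 ·f
pos 28 'a': at 17  emit P6@[27:28]
pos 29 'b': at 16 ·f
pos 30 'd': at 11 ·f
pos 31 'e': at 12
pos 32 'a': at 3 ·f
pos 33 'b': at 4
pos 34 'c': at 5  emit P0@[34:34]
pos 35 'e': at 6
pos 36 'b': at 7  emit P1@[31:36]
pos 37 'c': at 1 ·f  emit P0@[37:37]
pos 38 'b': at 16 ·f
pos 39 'a': at 17  emit P6@[38:39]
pos 40 'e': at 18
pos 41 'a': at 19  emit P5@[38:41]
pos 42 'c': at 10 ·f  emit P0@[42:42],P3@[41:42]
pos 43 'a': at 9 ·f
pos 44 'c': at 10  emit P0@[44:44],P3@[43:44]
pos 45 'b': at 16 ·f
pos 46 'a': at 17  emit P6@[45:46]
pos 47 'd': at 11 ·f
pos 48 'e': at 12
pos 49 'd': at 13
pos 50 'b': at 14
pos 51 'a': at 15  emit P4@[47:51],P6@[50:51]
pos 52 'c': at 10 ·f  emit P0@[52:52],P3@[51:52]
pos 53 'c': at 8 ·f  emit P0@[53:53],P2@[52:53]
pos 54 'd': at 11 ·f
pos 55 'a': at 9 ·f
pos 56 'a': at 9 ·f
pos 57 'c': at 10  emit P0@[57:57],P3@[56:57]
pos 58 'd': at 11 ·f
pos 59 'e': at 12

All matches (sorted): [[4,4],[4,6],[8,0],[8,3],[9,0],[9,2],[10,0],[10,2],[15,4],[15,6],[17,0],[17,3],[22,0],[24,1],[25,0],[26,0],[26,2],[28,6],[34,0],[36,1],[37,0],[39,6],[41,5],[42,0],[42,3],[44,0],[44,3],[46,6],[51,4],[51,6],[52,0],[52,3],[53,0],[53,2],[57,0],[57,3]]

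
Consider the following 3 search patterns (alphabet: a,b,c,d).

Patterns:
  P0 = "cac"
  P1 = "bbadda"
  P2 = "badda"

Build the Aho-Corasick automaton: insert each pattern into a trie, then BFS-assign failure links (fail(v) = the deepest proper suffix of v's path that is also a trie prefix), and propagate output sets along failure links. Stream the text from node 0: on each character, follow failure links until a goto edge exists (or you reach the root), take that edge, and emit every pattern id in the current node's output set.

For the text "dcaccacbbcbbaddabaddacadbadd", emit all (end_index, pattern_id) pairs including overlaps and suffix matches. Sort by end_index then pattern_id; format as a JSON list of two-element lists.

Build automaton:
Trie nodes:
  n0 'ε': b→4 c→1
  n1 'c': a→2
  n2 'ca': c→3
  n3 'cac': ·  ←P0
  n4 'b': a→10 b→5
  n5 'bb': a→6
  n6 'bba': d→7
  n7 'bbad': d→8
  n8 'bbadd': a→9
  n9 'bbadda': ·  ←P1
  n10 'ba': d→11
  n11 'bad': d→12
  n12 'badd': a→13
  n13 'badda': ·  ←P2

BFS fail/out derivation:
  n1('c'): parent n0 fail=0; on 'c' 0 → fail=0;  out ∅∪∅=∅
  n4('b'): parent n0 fail=0; on 'b' 0 → fail=0;  out ∅∪∅=∅
  n2('ca'): parent n1 fail=0; on 'a' 0 → fail=0;  out ∅∪∅=∅
  n5('bb'): parent n4 fail=0; on 'b' 0 → fail=4;  out ∅∪∅=∅
  n10('ba'): parent n4 fail=0; on 'a' 0 → fail=0;  out ∅∪∅=∅
  n3('cac'): parent n2 fail=0; on 'c' 0 → fail=1;  out {0}∪∅={0}
  n6('bba'): parent n5 fail=4; on 'a' 4 → fail=10;  out ∅∪∅=∅
  n11('bad'): parent n10 fail=0; on 'd' 0 → fail=0;  out ∅∪∅=∅
  n7('bbad'): parent n6 fail=10; on 'd' 10 → fail=11;  out ∅∪∅=∅
  n12('badd'): parent n11 fail=0; on 'd' 0 → fail=0;  out ∅∪∅=∅
  n8('bbadd'): parent n7 fail=11; on 'd' 11 → fail=12;  out ∅∪∅=∅
  n13('badda'): parent n12 fail=0; on 'a' 0 → fail=0;  out {2}∪∅={2}
  n9('bbadda'): parent n8 fail=12; on 'a' 12 → fail=13;  out {1}∪{2}={1,2}

Run:
[0] read 'd'  n0⇒n0
[1] read 'c'  n0⇒n1
[2] read 'a'  n1⇒n2
[3] read 'c'  n2⇒n3  ** P0@[1:3]
[4] read 'c'  n3⇒n1 ·f
[5] read 'a'  n1⇒n2
[6] read 'c'  n2⇒n3  ** P0@[4:6]
[7] read 'b'  n3⇒n4 ·f
[8] read 'b'  n4⇒n5
[9] read 'c'  n5⇒n1 ·f
[10] read 'b'  n1⇒n4 ·f
[11] read 'b'  n4⇒n5
[12] read 'a'  n5⇒n6
[13] read 'd'  n6⇒n7
[14] read 'd'  n7⇒n8
[15] read 'a'  n8⇒n9  ** P1@[10:15],P2@[11:15]
[16] read 'b'  n9⇒n4 ·f
[17] read 'a'  n4⇒n10
[18] read 'd'  n10⇒n11
[19] read 'd'  n11⇒n12
[20] read 'a'  n12⇒n13  ** P2@[16:20]
[21] read 'c'  n13⇒n1 ·f
[22] read 'a'  n1⇒n2
[23] read 'd'  n2⇒n0 ·f
[24] read 'b'  n0⇒n4
[25] read 'a'  n4⇒n10
[26] read 'd'  n10⇒n11
[27] read 'd'  n11⇒n12

All matches (sorted): [[3,0],[6,0],[15,1],[15,2],[20,2]]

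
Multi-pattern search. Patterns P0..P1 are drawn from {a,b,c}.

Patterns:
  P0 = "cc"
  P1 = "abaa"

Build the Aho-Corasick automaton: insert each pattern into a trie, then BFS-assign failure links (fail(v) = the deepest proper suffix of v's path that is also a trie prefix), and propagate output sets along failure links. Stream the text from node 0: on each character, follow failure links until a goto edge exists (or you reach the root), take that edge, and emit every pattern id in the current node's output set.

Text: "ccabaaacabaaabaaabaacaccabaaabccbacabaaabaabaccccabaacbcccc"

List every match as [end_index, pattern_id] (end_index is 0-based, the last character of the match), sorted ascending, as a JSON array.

Build automaton:
Trie (insert patterns):
  0='ε' goto a→3 c→1
  1='c' goto c→2
  2='cc' goto ·  ←P0
  3='a' goto b→4
  4='ab' goto a→5
  5='aba' goto a→6
  6='abaa' goto ·  ←P1

BFS fail/out derivation:
  n1('c'): parent n0 fail=0; on 'c' 0 → fail=0;  out ∅∪∅=∅
  n3('a'): parent n0 fail=0; on 'a' 0 → fail=0;  out ∅∪∅=∅
  n2('cc'): parent n1 fail=0; on 'c' 0 → fail=1;  out {0}∪∅={0}
  n4('ab'): parent n3 fail=0; on 'b' 0 → fail=0;  out ∅∪∅=∅
  n5('aba'): parent n4 fail=0; on 'a' 0 → fail=3;  out ∅∪∅=∅
  n6('abaa'): parent n5 fail=3; on 'a' 3→0 → fail=3;  out {1}∪∅={1}

Text stream:
[0] read 'c'  n0⇒n1
[1] read 'c'  n1⇒n2  ** P0@[0:1]
[2] read 'a'  n2⇒n3 (fail-walked)
[3] read 'b'  n3⇒n4
[4] read 'a'  n4⇒n5
[5] read 'a'  n5⇒n6  ** P1@[2:5]
[6] read 'a'  n6⇒n3 (fail-walked)
[7] read 'c'  n3⇒n1 (fail-walked)
[8] read 'a'  n1⇒n3 (fail-walked)
[9] read 'b'  n3⇒n4
[10] read 'a'  n4⇒n5
[11] read 'a'  n5⇒n6  ** P1@[8:11]
[12] read 'a'  n6⇒n3 (fail-walked)
[13] read 'b'  n3⇒n4
[14] read 'a'  n4⇒n5
[15] read 'a'  n5⇒n6  ** P1@[12:15]
[16] read 'a'  n6⇒n3 (fail-walked)
[17] read 'b'  n3⇒n4
[18] read 'a'  n4⇒n5
[19] read 'a'  n5⇒n6  ** P1@[16:19]
[20] read 'c'  n6⇒n1 (fail-walked)
[21] read 'a'  n1⇒n3 (fail-walked)
[22] read 'c'  n3⇒n1 (fail-walked)
[23] read 'c'  n1⇒n2  ** P0@[22:23]
[24] read 'a'  n2⇒n3 (fail-walked)
[25] read 'b'  n3⇒n4
[26] read 'a'  n4⇒n5
[27] read 'a'  n5⇒n6  ** P1@[24:27]
[28] read 'a'  n6⇒n3 (fail-walked)
[29] read 'b'  n3⇒n4
[30] read 'c'  n4⇒n1 (fail-walked)
[31] read 'c'  n1⇒n2  ** P0@[30:31]
[32] read 'b'  n2⇒n0 (fail-walked)
[33] read 'a'  n0⇒n3
[34] read 'c'  n3⇒n1 (fail-walked)
[35] read 'a'  n1⇒n3 (fail-walked)
[36] read 'b'  n3⇒n4
[37] read 'a'  n4⇒n5
[38] read 'a'  n5⇒n6  ** P1@[35:38]
[39] read 'a'  n6⇒n3 (fail-walked)
[40] read 'b'  n3⇒n4
[41] read 'a'  n4⇒n5
[42] read 'a'  n5⇒n6  ** P1@[39:42]
[43] read 'b'  n6⇒n4 (fail-walked)
[44] read 'a'  n4⇒n5
[45] read 'c'  n5⇒n1 (fail-walked)
[46] read 'c'  n1⇒n2  ** P0@[45:46]
[47] read 'c'  n2⇒n2 (fail-walked)  ** P0@[46:47]
[48] read 'c'  n2⇒n2 (fail-walked)  ** P0@[47:48]
[49] read 'a'  n2⇒n3 (fail-walked)
[50] read 'b'  n3⇒n4
[51] read 'a'  n4⇒n5
[52] read 'a'  n5⇒n6  ** P1@[49:52]
[53] read 'c'  n6⇒n1 (fail-walked)
[54] read 'b'  n1⇒n0 (fail-walked)
[55] read 'c'  n0⇒n1
[56] read 'c'  n1⇒n2  ** P0@[55:56]
[57] read 'c'  n2⇒n2 (fail-walked)  ** P0@[56:57]
[58] read 'c'  n2⇒n2 (fail-walked)  ** P0@[57:58]

All matches (sorted): [[1,0],[5,1],[11,1],[15,1],[19,1],[23,0],[27,1],[31,0],[38,1],[42,1],[46,0],[47,0],[48,0],[52,1],[56,0],[57,0],[58,0]]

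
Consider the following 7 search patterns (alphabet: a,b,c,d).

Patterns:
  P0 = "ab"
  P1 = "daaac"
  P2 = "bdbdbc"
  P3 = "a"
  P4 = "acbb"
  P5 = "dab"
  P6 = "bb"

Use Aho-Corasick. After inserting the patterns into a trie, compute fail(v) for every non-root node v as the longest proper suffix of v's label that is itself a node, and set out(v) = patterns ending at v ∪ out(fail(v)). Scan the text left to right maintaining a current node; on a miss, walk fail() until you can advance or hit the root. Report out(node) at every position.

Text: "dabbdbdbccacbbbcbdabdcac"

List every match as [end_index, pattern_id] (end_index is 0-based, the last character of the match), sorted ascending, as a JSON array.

Build:
Trie nodes:
  0='ε' goto a→1 b→8 d→3
  1='a' goto b→2 c→14  ←P3
  2='ab' goto ·  ←P0
  3='d' goto a→4
  4='da' goto a→5 b→17
  5='daa' goto a→6
  6='daaa' goto c→7
  7='daaac' goto ·  ←P1
  8='b' goto b→18 d→9
  9='bd' goto b→10
  10='bdb' goto d→11
  11='bdbd' goto b→12
  12='bdbdb' goto c→13
  13='bdbdbc' goto ·  ←P2
  14='ac' goto b→15
  15='acb' goto b→16
  16='acbb' goto ·  ←P4
  17='dab' goto ·  ←P5
  18='bb' goto ·  ←P6

BFS fail/out derivation:
  n1('a'): parent n0 fail=0; on 'a' 0 → fail=0;  out {3}∪∅={3}
  n3('d'): parent n0 fail=0; on 'd' 0 → fail=0;  out ∅∪∅=∅
  n8('b'): parent n0 fail=0; on 'b' 0 → fail=0;  out ∅∪∅=∅
  n2('ab'): parent n1 fail=0; on 'b' 0 → fail=8;  out {0}∪∅={0}
  n4('da'): parent n3 fail=0; on 'a' 0 → fail=1;  out ∅∪{3}={3}
  n9('bd'): parent n8 fail=0; on 'd' 0 → fail=3;  out ∅∪∅=∅
  n14('ac'): parent n1 fail=0; on 'c' 0 → fail=0;  out ∅∪∅=∅
  n18('bb'): parent n8 fail=0; on 'b' 0 → fail=8;  out {6}∪∅={6}
  n5('daa'): parent n4 fail=1; on 'a' 1→0 → fail=1;  out ∅∪{3}={3}
  n10('bdb'): parent n9 fail=3; on 'b' 3→0 → fail=8;  out ∅∪∅=∅
  n15('acb'): parent n14 fail=0; on 'b' 0 → fail=8;  out ∅∪∅=∅
  n17('dab'): parent n4 fail=1; on 'b' 1 → fail=2;  out {5}∪{0}={0,5}
  n6('daaa'): parent n5 fail=1; on 'a' 1→0 → fail=1;  out ∅∪{3}={3}
  n11('bdbd'): parent n10 fail=8; on 'd' 8 → fail=9;  out ∅∪∅=∅
  n16('acbb'): parent n15 fail=8; on 'b' 8 → fail=18;  out {4}∪{6}={4,6}
  n7('daaac'): parent n6 fail=1; on 'c' 1 → fail=14;  out {1}∪∅={1}
  n12('bdbdb'): parent n11 fail=9; on 'b' 9 → fail=10;  out ∅∪∅=∅
  n13('bdbdbc'): parent n12 fail=10; on 'c' 10→8→0 → fail=0;  out {2}∪∅={2}

Text stream:
[0] read 'd'  n0⇒n3
[1] read 'a'  n3⇒n4  ** P3@[1:1]
[2] read 'b'  n4⇒n17  ** P0@[1:2],P5@[0:2]
[3] read 'b'  n17⇒n18 (fail-walked)  ** P6@[2:3]
[4] read 'd'  n18⇒n9 (fail-walked)
[5] read 'b'  n9⇒n10
[6] read 'd'  n10⇒n11
[7] read 'b'  n11⇒n12
[8] read 'c'  n12⇒n13  ** P2@[3:8]
[9] read 'c'  n13⇒n0 (fail-walked)
[10] read 'a'  n0⇒n1  ** P3@[10:10]
[11] read 'c'  n1⇒n14
[12] read 'b'  n14⇒n15
[13] read 'b'  n15⇒n16  ** P4@[10:13],P6@[12:13]
[14] read 'b'  n16⇒n18 (fail-walked)  ** P6@[13:14]
[15] read 'c'  n18⇒n0 (fail-walked)
[16] read 'b'  n0⇒n8
[17] read 'd'  n8⇒n9
[18] read 'a'  n9⇒n4 (fail-walked)  ** P3@[18:18]
[19] read 'b'  n4⇒n17  ** P0@[18:19],P5@[17:19]
[20] read 'd'  n17⇒n9 (fail-walked)
[21] read 'c'  n9⇒n0 (fail-walked)
[22] read 'a'  n0⇒n1  ** P3@[22:22]
[23] read 'c'  n1⇒n14

Result: [[1,3],[2,0],[2,5],[3,6],[8,2],[10,3],[13,4],[13,6],[14,6],[18,3],[19,0],[19,5],[22,3]]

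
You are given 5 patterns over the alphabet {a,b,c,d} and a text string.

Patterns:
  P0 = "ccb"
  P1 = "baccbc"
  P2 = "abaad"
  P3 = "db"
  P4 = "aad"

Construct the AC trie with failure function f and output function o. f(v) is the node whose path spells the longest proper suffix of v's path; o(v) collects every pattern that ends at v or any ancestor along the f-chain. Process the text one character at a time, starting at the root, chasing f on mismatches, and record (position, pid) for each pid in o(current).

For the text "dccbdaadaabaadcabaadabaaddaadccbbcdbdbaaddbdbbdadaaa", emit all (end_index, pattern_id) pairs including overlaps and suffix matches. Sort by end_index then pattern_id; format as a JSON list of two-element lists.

Construct AC machine:
Trie nodes:
  0='ε' goto a→10 b→4 c→1 d→15
  1='c' goto c→2
  2='cc' goto b→3
  3='ccb' goto ·  [P0 ends]
  4='b' goto a→5
  5='ba' goto c→6
  6='bac' goto c→7
  7='bacc' goto b→8
  8='baccb' goto c→9
  9='baccbc' goto ·  [P1 ends]
  10='a' goto a→17 b→11
  11='ab' goto a→12
  12='aba' goto a→13
  13='abaa' goto d→14
  14='abaad' goto ·  [P2 ends]
  15='d' goto b→16
  16='db' goto ·  [P3 ends]
  17='aa' goto d→18
  18='aad' goto ·  [P4 ends]

BFS fail/out derivation:
  fail(1) 'c': from fail(0)=0 chase 'c': 0 ⇒ 0;  out=∅∪out(0)=∅
  fail(4) 'b': from fail(0)=0 chase 'b': 0 ⇒ 0;  out=∅∪out(0)=∅
  fail(10) 'a': from fail(0)=0 chase 'a': 0 ⇒ 0;  out=∅∪out(0)=∅
  fail(15) 'd': from fail(0)=0 chase 'd': 0 ⇒ 0;  out=∅∪out(0)=∅
  fail(2) 'cc': from fail(1)=0 chase 'c': 0 ⇒ 1;  out=∅∪out(1)=∅
  fail(5) 'ba': from fail(4)=0 chase 'a': 0 ⇒ 10;  out=∅∪out(10)=∅
  fail(11) 'ab': from fail(10)=0 chase 'b': 0 ⇒ 4;  out=∅∪out(4)=∅
  fail(16) 'db': from fail(15)=0 chase 'b': 0 ⇒ 4;  out={3}∪out(4)={3}
  fail(17) 'aa': from fail(10)=0 chase 'a': 0 ⇒ 10;  out=∅∪out(10)=∅
  fail(3) 'ccb': from fail(2)=1 chase 'b': 1→0 ⇒ 4;  out={0}∪out(4)={0}
  fail(6) 'bac': from fail(5)=10 chase 'c': 10→0 ⇒ 1;  out=∅∪out(1)=∅
  fail(12) 'aba': from fail(11)=4 chase 'a': 4 ⇒ 5;  out=∅∪out(5)=∅
  fail(18) 'aad': from fail(17)=10 chase 'd': 10→0 ⇒ 15;  out={4}∪out(15)={4}
  fail(7) 'bacc': from fail(6)=1 chase 'c': 1 ⇒ 2;  out=∅∪out(2)=∅
  fail(13) 'abaa': from fail(12)=5 chase 'a': 5→10 ⇒ 17;  out=∅∪out(17)=∅
  fail(8) 'baccb': from fail(7)=2 chase 'b': 2 ⇒ 3;  out=∅∪out(3)={0}
  fail(14) 'abaad': from fail(13)=17 chase 'd': 17 ⇒ 18;  out={2}∪out(18)={2,4}
  fail(9) 'baccbc': from fail(8)=3 chase 'c': 3→4→0 ⇒ 1;  out={1}∪out(1)={1}

Scan:
[0] read 'd'  n0⇒n15
[1] read 'c'  n15⇒n1 (fail-walked)
[2] read 'c'  n1⇒n2
[3] read 'b'  n2⇒n3  → match P0@[1:3]
[4] read 'd'  n3⇒n15 (fail-walked)
[5] read 'a'  n15⇒n10 (fail-walked)
[6] read 'a'  n10⇒n17
[7] read 'd'  n17⇒n18  → match P4@[5:7]
[8] read 'a'  n18⇒n10 (fail-walked)
[9] read 'a'  n10⇒n17
[10] read 'b'  n17⇒n11 (fail-walked)
[11] read 'a'  n11⇒n12
[12] read 'a'  n12⇒n13
[13] read 'd'  n13⇒n14  → match P2@[9:13],P4@[11:13]
[14] read 'c'  n14⇒n1 (fail-walked)
[15] read 'a'  n1⇒n10 (fail-walked)
[16] read 'b'  n10⇒n11
[17] read 'a'  n11⇒n12
[18] read 'a'  n12⇒n13
[19] read 'd'  n13⇒n14  → match P2@[15:19],P4@[17:19]
[20] read 'a'  n14⇒n10 (fail-walked)
[21] read 'b'  n10⇒n11
[22] read 'a'  n11⇒n12
[23] read 'a'  n12⇒n13
[24] read 'd'  n13⇒n14  → match P2@[20:24],P4@[22:24]
[25] read 'd'  n14⇒n15 (fail-walked)
[26] read 'a'  n15⇒n10 (fail-walked)
[27] read 'a'  n10⇒n17
[28] read 'd'  n17⇒n18  → match P4@[26:28]
[29] read 'c'  n18⇒n1 (fail-walked)
[30] read 'c'  n1⇒n2
[31] read 'b'  n2⇒n3  → match P0@[29:31]
[32] read 'b'  n3⇒n4 (fail-walked)
[33] read 'c'  n4⇒n1 (fail-walked)
[34] read 'd'  n1⇒n15 (fail-walked)
[35] read 'b'  n15⇒n16  → match P3@[34:35]
[36] read 'd'  n16⇒n15 (fail-walked)
[37] read 'b'  n15⇒n16  → match P3@[36:37]
[38] read 'a'  n16⇒n5 (fail-walked)
[39] read 'a'  n5⇒n17 (fail-walked)
[40] read 'd'  n17⇒n18  → match P4@[38:40]
[41] read 'd'  n18⇒n15 (fail-walked)
[42] read 'b'  n15⇒n16  → match P3@[41:42]
[43] read 'd'  n16⇒n15 (fail-walked)
[44] read 'b'  n15⇒n16  → match P3@[43:44]
[45] read 'b'  n16⇒n4 (fail-walked)
[46] read 'd'  n4⇒n15 (fail-walked)
[47] read 'a'  n15⇒n10 (fail-walked)
[48] read 'd'  n10⇒n15 (fail-walked)
[49] read 'a'  n15⇒n10 (fail-walked)
[50] read 'a'  n10⇒n17
[51] read 'a'  n17⇒n17 (fail-walked)

All matches (sorted): [[3,0],[7,4],[13,2],[13,4],[19,2],[19,4],[24,2],[24,4],[28,4],[31,0],[35,3],[37,3],[40,4],[42,3],[44,3]]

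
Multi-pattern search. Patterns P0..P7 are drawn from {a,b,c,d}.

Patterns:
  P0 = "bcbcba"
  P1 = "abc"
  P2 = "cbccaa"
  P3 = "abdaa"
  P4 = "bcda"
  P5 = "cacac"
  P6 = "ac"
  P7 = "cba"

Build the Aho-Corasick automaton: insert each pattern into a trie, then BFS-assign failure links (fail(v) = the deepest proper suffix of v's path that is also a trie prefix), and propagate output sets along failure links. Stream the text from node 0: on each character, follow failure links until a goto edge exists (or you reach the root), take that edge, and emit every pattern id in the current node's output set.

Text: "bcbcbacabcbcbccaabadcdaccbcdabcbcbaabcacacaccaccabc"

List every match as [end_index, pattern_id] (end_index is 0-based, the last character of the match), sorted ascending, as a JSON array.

Build automaton:
Trie (insert patterns):
  0='ε' goto a→7 b→1 c→10
  1='b' goto c→2
  2='bc' goto b→3 d→19
  3='bcb' goto c→4
  4='bcbc' goto b→5
  5='bcbcb' goto a→6
  6='bcbcba' goto ·  [P0 ends]
  7='a' goto b→8 c→25
  8='ab' goto c→9 d→16
  9='abc' goto ·  [P1 ends]
  10='c' goto a→21 b→11
  11='cb' goto a→26 c→12
  12='cbc' goto c→13
  13='cbcc' goto a→14
  14='cbcca' goto a→15
  15='cbccaa' goto ·  [P2 ends]
  16='abd' goto a→17
  17='abda' goto a→18
  18='abdaa' goto ·  [P3 ends]
  19='bcd' goto a→20
  20='bcda' goto ·  [P4 ends]
  21='ca' goto c→22
  22='cac' goto a→23
  23='caca' goto c→24
  24='cacac' goto ·  [P5 ends]
  25='ac' goto ·  [P6 ends]
  26='cba' goto ·  [P7 ends]

BFS fail/out derivation:
  fail(1) 'b': from fail(0)=0 chase 'b': 0 ⇒ 0;  out=∅∪out(0)=∅
  fail(7) 'a': from fail(0)=0 chase 'a': 0 ⇒ 0;  out=∅∪out(0)=∅
  fail(10) 'c': from fail(0)=0 chase 'c': 0 ⇒ 0;  out=∅∪out(0)=∅
  fail(2) 'bc': from fail(1)=0 chase 'c': 0 ⇒ 10;  out=∅∪out(10)=∅
  fail(8) 'ab': from fail(7)=0 chase 'b': 0 ⇒ 1;  out=∅∪out(1)=∅
  fail(11) 'cb': from fail(10)=0 chase 'b': 0 ⇒ 1;  out=∅∪out(1)=∅
  fail(21) 'ca': from fail(10)=0 chase 'a': 0 ⇒ 7;  out=∅∪out(7)=∅
  fail(25) 'ac': from fail(7)=0 chase 'c': 0 ⇒ 10;  out={6}∪out(10)={6}
  fail(3) 'bcb': from fail(2)=10 chase 'b': 10 ⇒ 11;  out=∅∪out(11)=∅
  fail(9) 'abc': from fail(8)=1 chase 'c': 1 ⇒ 2;  out={1}∪out(2)={1}
  fail(12) 'cbc': from fail(11)=1 chase 'c': 1 ⇒ 2;  out=∅∪out(2)=∅
  fail(16) 'abd': from fail(8)=1 chase 'd': 1→0 ⇒ 0;  out=∅∪out(0)=∅
  fail(19) 'bcd': from fail(2)=10 chase 'd': 10→0 ⇒ 0;  out=∅∪out(0)=∅
  fail(22) 'cac': from fail(21)=7 chase 'c': 7 ⇒ 25;  out=∅∪out(25)={6}
  fail(26) 'cba': from fail(11)=1 chase 'a': 1→0 ⇒ 7;  out={7}∪out(7)={7}
  fail(4) 'bcbc': from fail(3)=11 chase 'c': 11 ⇒ 12;  out=∅∪out(12)=∅
  fail(13) 'cbcc': from fail(12)=2 chase 'c': 2→10→0 ⇒ 10;  out=∅∪out(10)=∅
  fail(17) 'abda': from fail(16)=0 chase 'a': 0 ⇒ 7;  out=∅∪out(7)=∅
  fail(20) 'bcda': from fail(19)=0 chase 'a': 0 ⇒ 7;  out={4}∪out(7)={4}
  fail(23) 'caca': from fail(22)=25 chase 'a': 25→10 ⇒ 21;  out=∅∪out(21)=∅
  fail(5) 'bcbcb': from fail(4)=12 chase 'b': 12→2 ⇒ 3;  out=∅∪out(3)=∅
  fail(14) 'cbcca': from fail(13)=10 chase 'a': 10 ⇒ 21;  out=∅∪out(21)=∅
  fail(18) 'abdaa': from fail(17)=7 chase 'a': 7→0 ⇒ 7;  out={3}∪out(7)={3}
  fail(24) 'cacac': from fail(23)=21 chase 'c': 21 ⇒ 22;  out={5}∪out(22)={5,6}
  fail(6) 'bcbcba': from fail(5)=3 chase 'a': 3→11 ⇒ 26;  out={0}∪out(26)={0,7}
  fail(15) 'cbccaa': from fail(14)=21 chase 'a': 21→7→0 ⇒ 7;  out={2}∪out(7)={2}

Text stream:
[0] read 'b'  n0⇒n1
[1] read 'c'  n1⇒n2
[2] read 'b'  n2⇒n3
[3] read 'c'  n3⇒n4
[4] read 'b'  n4⇒n5
[5] read 'a'  n5⇒n6  → match P0@[0:5],P7@[3:5]
[6] read 'c'  n6⇒n25 (via fail)  → match P6@[5:6]
[7] read 'a'  n25⇒n21 (via fail)
[8] read 'b'  n21⇒n8 (via fail)
[9] read 'c'  n8⇒n9  → match P1@[7:9]
[10] read 'b'  n9⇒n3 (via fail)
[11] read 'c'  n3⇒n4
[12] read 'b'  n4⇒n5
[13] read 'c'  n5⇒n4 (via fail)
[14] read 'c'  n4⇒n13 (via fail)
[15] read 'a'  n13⇒n14
[16] read 'a'  n14⇒n15  → match P2@[11:16]
[17] read 'b'  n15⇒n8 (via fail)
[18] read 'a'  n8⇒n7 (via fail)
[19] read 'd'  n7⇒n0 (via fail)
[20] read 'c'  n0⇒n10
[21] read 'd'  n10⇒n0 (via fail)
[22] read 'a'  n0⇒n7
[23] read 'c'  n7⇒n25  → match P6@[22:23]
[24] read 'c'  n25⇒n10 (via fail)
[25] read 'b'  n10⇒n11
[26] read 'c'  n11⇒n12
[27] read 'd'  n12⇒n19 (via fail)
[28] read 'a'  n19⇒n20  → match P4@[25:28]
[29] read 'b'  n20⇒n8 (via fail)
[30] read 'c'  n8⇒n9  → match P1@[28:30]
[31] read 'b'  n9⇒n3 (via fail)
[32] read 'c'  n3⇒n4
[33] read 'b'  n4⇒n5
[34] read 'a'  n5⇒n6  → match P0@[29:34],P7@[32:34]
[35] read 'a'  n6⇒n7 (via fail)
[36] read 'b'  n7⇒n8
[37] read 'c'  n8⇒n9  → match P1@[35:37]
[38] read 'a'  n9⇒n21 (via fail)
[39] read 'c'  n21⇒n22  → match P6@[38:39]
[40] read 'a'  n22⇒n23
[41] read 'c'  n23⇒n24  → match P5@[37:41],P6@[40:41]
[42] read 'a'  n24⇒n23 (via fail)
[43] read 'c'  n23⇒n24  → match P5@[39:43],P6@[42:43]
[44] read 'c'  n24⇒n10 (via fail)
[45] read 'a'  n10⇒n21
[46] read 'c'  n21⇒n22  → match P6@[45:46]
[47] read 'c'  n22⇒n10 (via fail)
[48] read 'a'  n10⇒n21
[49] read 'b'  n21⇒n8 (via fail)
[50] read 'c'  n8⇒n9  → match P1@[48:50]

Result: [[5,0],[5,7],[6,6],[9,1],[16,2],[23,6],[28,4],[30,1],[34,0],[34,7],[37,1],[39,6],[41,5],[41,6],[43,5],[43,6],[46,6],[50,1]]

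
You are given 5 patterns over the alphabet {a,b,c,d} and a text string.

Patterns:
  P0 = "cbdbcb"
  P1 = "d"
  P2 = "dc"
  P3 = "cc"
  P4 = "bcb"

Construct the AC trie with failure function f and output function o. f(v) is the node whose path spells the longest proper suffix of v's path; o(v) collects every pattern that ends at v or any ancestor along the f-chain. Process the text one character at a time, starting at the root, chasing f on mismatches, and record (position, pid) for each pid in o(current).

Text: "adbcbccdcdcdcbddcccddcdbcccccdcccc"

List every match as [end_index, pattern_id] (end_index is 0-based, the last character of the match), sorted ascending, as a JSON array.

Build:
Trie nodes:
  n0 'ε': b→10 c→1 d→7
  n1 'c': b→2 c→9
  n2 'cb': d→3
  n3 'cbd': b→4
  n4 'cbdb': c→5
  n5 'cbdbc': b→6
  n6 'cbdbcb': ·  ←P0
  n7 'd': c→8  ←P1
  n8 'dc': ·  ←P2
  n9 'cc': ·  ←P3
  n10 'b': c→11
  n11 'bc': b→12
  n12 'bcb': ·  ←P4

BFS fail/out derivation:
  n1('c'): parent n0 fail=0; on 'c' 0 → fail=0;  out ∅∪∅=∅
  n7('d'): parent n0 fail=0; on 'd' 0 → fail=0;  out {1}∪∅={1}
  n10('b'): parent n0 fail=0; on 'b' 0 → fail=0;  out ∅∪∅=∅
  n2('cb'): parent n1 fail=0; on 'b' 0 → fail=10;  out ∅∪∅=∅
  n8('dc'): parent n7 fail=0; on 'c' 0 → fail=1;  out {2}∪∅={2}
  n9('cc'): parent n1 fail=0; on 'c' 0 → fail=1;  out {3}∪∅={3}
  n11('bc'): parent n10 fail=0; on 'c' 0 → fail=1;  out ∅∪∅=∅
  n3('cbd'): parent n2 fail=10; on 'd' 10→0 → fail=7;  out ∅∪{1}={1}
  n12('bcb'): parent n11 fail=1; on 'b' 1 → fail=2;  out {4}∪∅={4}
  n4('cbdb'): parent n3 fail=7; on 'b' 7→0 → fail=10;  out ∅∪∅=∅
  n5('cbdbc'): parent n4 fail=10; on 'c' 10 → fail=11;  out ∅∪∅=∅
  n6('cbdbcb'): parent n5 fail=11; on 'b' 11 → fail=12;  out {0}∪{4}={0,4}

Text stream:
[0] read 'a'  n0⇒n0
[1] read 'd'  n0⇒n7  → match P1@[1:1]
[2] read 'b'  n7⇒n10 (via fail)
[3] read 'c'  n10⇒n11
[4] read 'b'  n11⇒n12  → match P4@[2:4]
[5] read 'c'  n12⇒n11 (via fail)
[6] read 'c'  n11⇒n9 (via fail)  → match P3@[5:6]
[7] read 'd'  n9⇒n7 (via fail)  → match P1@[7:7]
[8] read 'c'  n7⇒n8  → match P2@[7:8]
[9] read 'd'  n8⇒n7 (via fail)  → match P1@[9:9]
[10] read 'c'  n7⇒n8  → match P2@[9:10]
[11] read 'd'  n8⇒n7 (via fail)  → match P1@[11:11]
[12] read 'c'  n7⇒n8  → match P2@[11:12]
[13] read 'b'  n8⇒n2 (via fail)
[14] read 'd'  n2⇒n3  → match P1@[14:14]
[15] read 'd'  n3⇒n7 (via fail)  → match P1@[15:15]
[16] read 'c'  n7⇒n8  → match P2@[15:16]
[17] read 'c'  n8⇒n9 (via fail)  → match P3@[16:17]
[18] read 'c'  n9⇒n9 (via fail)  → match P3@[17:18]
[19] read 'd'  n9⇒n7 (via fail)  → match P1@[19:19]
[20] read 'd'  n7⇒n7 (via fail)  → match P1@[20:20]
[21] read 'c'  n7⇒n8  → match P2@[20:21]
[22] read 'd'  n8⇒n7 (via fail)  → match P1@[22:22]
[23] read 'b'  n7⇒n10 (via fail)
[24] read 'c'  n10⇒n11
[25] read 'c'  n11⇒n9 (via fail)  → match P3@[24:25]
[26] read 'c'  n9⇒n9 (via fail)  → match P3@[25:26]
[27] read 'c'  n9⇒n9 (via fail)  → match P3@[26:27]
[28] read 'c'  n9⇒n9 (via fail)  → match P3@[27:28]
[29] read 'd'  n9⇒n7 (via fail)  → match P1@[29:29]
[30] read 'c'  n7⇒n8  → match P2@[29:30]
[31] read 'c'  n8⇒n9 (via fail)  → match P3@[30:31]
[32] read 'c'  n9⇒n9 (via fail)  → match P3@[31:32]
[33] read 'c'  n9⇒n9 (via fail)  → match P3@[32:33]

Result: [[1,1],[4,4],[6,3],[7,1],[8,2],[9,1],[10,2],[11,1],[12,2],[14,1],[15,1],[16,2],[17,3],[18,3],[19,1],[20,1],[21,2],[22,1],[25,3],[26,3],[27,3],[28,3],[29,1],[30,2],[31,3],[32,3],[33,3]]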